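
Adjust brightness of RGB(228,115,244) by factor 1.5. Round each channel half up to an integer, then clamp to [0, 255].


Multiply each channel by 1.5, round half up, clamp to [0, 255]
R: 228×1.5 = 342 → clamp → 255
G: 115×1.5 = 172.5 → round → 173
B: 244×1.5 = 366 → clamp → 255
= RGB(255, 173, 255)


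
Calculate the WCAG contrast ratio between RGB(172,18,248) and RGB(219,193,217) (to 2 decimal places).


Linearize each sRGB channel c=v/255: c/12.92 if c ≤ 0.04045 else ((c+0.055)/1.055)^2.4
L = 0.2126×R_lin + 0.7152×G_lin + 0.0722×B_lin
Color 1 (172,18,248):
  R=172: 172/255≈0.6745 > 0.04045 → ((0.6745+0.055)/1.055)^2.4 ≈ 0.41254
  G=18: 18/255≈0.0706 > 0.04045 → ((0.0706+0.055)/1.055)^2.4 ≈ 0.00605
  B=248: 248/255≈0.9725 > 0.04045 → ((0.9725+0.055)/1.055)^2.4 ≈ 0.93869
  L1 = 0.2126×0.41254 + 0.7152×0.00605 + 0.0722×0.93869 ≈ 0.15981
Color 2 (219,193,217):
  R=219: 219/255≈0.8588 > 0.04045 → ((0.8588+0.055)/1.055)^2.4 ≈ 0.70838
  G=193: 193/255≈0.7569 > 0.04045 → ((0.7569+0.055)/1.055)^2.4 ≈ 0.53328
  B=217: 217/255≈0.8510 > 0.04045 → ((0.8510+0.055)/1.055)^2.4 ≈ 0.69387
  L2 = 0.2126×0.70838 + 0.7152×0.53328 + 0.0722×0.69387 ≈ 0.58210
Lighter = 0.58210, Darker = 0.15981
Ratio = (L_lighter + 0.05) / (L_darker + 0.05)
Ratio = (0.58210 + 0.05) / (0.15981 + 0.05) = 0.63210 / 0.20981 ≈ 3.0128
Ratio ≈ 3.01:1


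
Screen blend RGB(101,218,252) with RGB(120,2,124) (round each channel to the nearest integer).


Screen: C = 255 - (255-A)×(255-B)/255, rounded to nearest integer
R: 255 - (255-101)×(255-120)/255 = 255 - 20790/255 ≈ 255 - 81.529 = 173.471 → 173
G: 255 - (255-218)×(255-2)/255 = 255 - 9361/255 ≈ 255 - 36.710 = 218.290 → 218
B: 255 - (255-252)×(255-124)/255 = 255 - 393/255 ≈ 255 - 1.541 = 253.459 → 253
= RGB(173, 218, 253)


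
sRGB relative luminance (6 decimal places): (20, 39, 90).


Linearize each channel (sRGB transfer function): c = v/255; c_lin = c/12.92 if c ≤ 0.04045, else ((c+0.055)/1.055)^2.4
  R: 20/255 ≈ 0.078431 > 0.04045 → ((0.078431+0.055)/1.055)^2.4 ≈ 0.006995
  G: 39/255 ≈ 0.152941 > 0.04045 → ((0.152941+0.055)/1.055)^2.4 ≈ 0.020289
  B: 90/255 ≈ 0.352941 > 0.04045 → ((0.352941+0.055)/1.055)^2.4 ≈ 0.102242
R_lin = 0.006995, G_lin = 0.020289, B_lin = 0.102242
L = 0.2126×R + 0.7152×G + 0.0722×B
L = 0.2126×0.006995 + 0.7152×0.020289 + 0.0722×0.102242
L ≈ 0.023379


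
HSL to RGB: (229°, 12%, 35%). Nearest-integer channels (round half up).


H=229°, S=0.12, L=0.35
C = (1-|2L-1|)×S = (1-|-0.30|)×0.12 = 0.084
H' = H/60 = 229/60 ≈ 3.8167; X = C×(1-|H' mod 2 - 1|) = 0.0154
m = L - C/2 = 0.35 - 0.042 = 0.308
Sector ⌊H'⌋ = 3 → (R',G',B') = (0.0, 0.0154, 0.084)
RGB = ((R'+m)×255, (G'+m)×255, (B'+m)×255) = (78.54, 82.467, 99.96)
Round half up → RGB(79, 82, 100)


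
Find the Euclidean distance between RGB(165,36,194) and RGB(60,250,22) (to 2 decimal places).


d = √[(R₁-R₂)² + (G₁-G₂)² + (B₁-B₂)²]
d = √[(165-60)² + (36-250)² + (194-22)²]
d = √[11025 + 45796 + 29584]
d = √86405
d ≈ 293.95


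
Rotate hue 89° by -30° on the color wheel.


New hue = (H + rotation) mod 360
New hue = (89 -30) mod 360
= 59 mod 360
= 59°


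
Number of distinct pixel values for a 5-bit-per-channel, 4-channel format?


Total bits = 5 bits/channel × 4 channels = 20 bits
Distinct pixel values = 2^20
= 1,048,576 pixel values


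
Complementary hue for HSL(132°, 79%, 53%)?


Complement = opposite side of color wheel = hue + 180°
H' = (132 + 180) mod 360 = 312°
S and L unchanged.
= HSL(312°, 79%, 53%)


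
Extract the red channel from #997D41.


Color: #997D41
R = 99 = 153
G = 7D = 125
B = 41 = 65
Red = 153


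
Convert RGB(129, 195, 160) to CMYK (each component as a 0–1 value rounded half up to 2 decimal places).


R'=129/255≈0.5059, G'=195/255≈0.7647, B'=160/255≈0.6275
K = 1 - max(R',G',B') = 1 - 195/255 = 60/255 = 0.23529… → 0.24
(1-R'-K)/(1-K) simplifies to (max-R)/max with max = 195:
C = (195-129)/195 = 66/195 = 0.33846… → 0.34
M = (195-195)/195 = 0/195 = 0 → 0.00
Y = (195-160)/195 = 35/195 = 0.17948… → 0.18
= CMYK(0.34, 0.00, 0.18, 0.24)


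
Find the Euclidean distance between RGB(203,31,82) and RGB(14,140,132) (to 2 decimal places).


d = √[(R₁-R₂)² + (G₁-G₂)² + (B₁-B₂)²]
d = √[(203-14)² + (31-140)² + (82-132)²]
d = √[35721 + 11881 + 2500]
d = √50102
d ≈ 223.83


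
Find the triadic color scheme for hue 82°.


Triadic: equally spaced at 120° intervals
H1 = 82°
H2 = (82 + 120) mod 360 = 202°
H3 = (82 + 240) mod 360 = 322°
Triadic = 82°, 202°, 322°


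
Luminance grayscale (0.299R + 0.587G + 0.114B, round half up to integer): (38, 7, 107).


Gray = 0.299×R + 0.587×G + 0.114×B
Gray = 0.299×38 + 0.587×7 + 0.114×107
Gray = 11.362 + 4.109 + 12.198
Gray = 27.669 → round half up → 28
Gray = 28


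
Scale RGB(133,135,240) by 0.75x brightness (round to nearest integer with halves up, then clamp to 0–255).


Multiply each channel by 0.75, round half up, clamp to [0, 255]
R: 133×0.75 = 99.75 → round → 100
G: 135×0.75 = 101.25 → round → 101
B: 240×0.75 = 180
= RGB(100, 101, 180)


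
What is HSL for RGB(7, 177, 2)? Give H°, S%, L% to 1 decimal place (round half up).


Normalize: R'=7/255≈0.0275, G'=177/255≈0.6941, B'=2/255≈0.0078
Max=177/255, Min=2/255, Δ=Max-Min=175/255
L = (Max+Min)/2 = (177+2)/510 = 179/510 = 0.35098… → L = 35.1%
L ≤ 0.5 → S = Δ/(Max+Min) = 175/(177+2) = 175/179 = 0.97765… → S = 97.8%
(the 1/255 factors cancel in S and H, so raw channel differences can be used)
Max is G' → H = 60 × ((B-R)/Δ + 2) = 60 × ((2-7)/175 + 2)
  -5/175 + 2 = -0.0285… + 2 = 1.9714…
  H = 60 × 1.9714… = 118.285…° → H = 118.3°
= HSL(118.3°, 97.8%, 35.1%)


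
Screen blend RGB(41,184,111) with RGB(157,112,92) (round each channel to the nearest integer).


Screen: C = 255 - (255-A)×(255-B)/255, rounded to nearest integer
R: 255 - (255-41)×(255-157)/255 = 255 - 20972/255 ≈ 255 - 82.243 = 172.757 → 173
G: 255 - (255-184)×(255-112)/255 = 255 - 10153/255 ≈ 255 - 39.816 = 215.184 → 215
B: 255 - (255-111)×(255-92)/255 = 255 - 23472/255 ≈ 255 - 92.047 = 162.953 → 163
= RGB(173, 215, 163)


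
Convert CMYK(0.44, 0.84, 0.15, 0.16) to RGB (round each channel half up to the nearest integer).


R = 255 × (1-C) × (1-K) = 255 × 0.56 × 0.84 = 119.952 → 120
G = 255 × (1-M) × (1-K) = 255 × 0.16 × 0.84 = 34.272 → 34
B = 255 × (1-Y) × (1-K) = 255 × 0.85 × 0.84 = 182.07 → 182
= RGB(120, 34, 182)


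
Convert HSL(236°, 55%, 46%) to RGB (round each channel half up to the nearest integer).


H=236°, S=0.55, L=0.46
C = (1-|2L-1|)×S = (1-|-0.08|)×0.55 = 0.506
H' = H/60 = 236/60 ≈ 3.9333; X = C×(1-|H' mod 2 - 1|) ≈ 0.0337
m = L - C/2 = 0.46 - 0.253 = 0.207
Sector ⌊H'⌋ = 3 → (R',G',B') = (0.0, ≈0.0337, 0.506)
RGB = ((R'+m)×255, (G'+m)×255, (B'+m)×255) = (52.785, 61.387, 181.815)
Round half up → RGB(53, 61, 182)


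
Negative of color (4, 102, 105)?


Invert: (255-R, 255-G, 255-B)
R: 255-4 = 251
G: 255-102 = 153
B: 255-105 = 150
= RGB(251, 153, 150)


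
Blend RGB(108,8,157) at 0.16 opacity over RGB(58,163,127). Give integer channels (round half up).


C = α×F + (1-α)×B, with 1-α = 0.84
R: 0.16×108 + 0.84×58 = 17.28 + 48.72 = 66.00 → 66
G: 0.16×8 + 0.84×163 = 1.28 + 136.92 = 138.20 → 138
B: 0.16×157 + 0.84×127 = 25.12 + 106.68 = 131.80 → 132
= RGB(66, 138, 132)


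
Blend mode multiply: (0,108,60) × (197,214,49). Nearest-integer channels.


Multiply: C = A×B/255, rounded to nearest integer
R: 0×197/255 = 0/255 ≈ 0.000 → 0
G: 108×214/255 = 23112/255 ≈ 90.635 → 91
B: 60×49/255 = 2940/255 ≈ 11.529 → 12
= RGB(0, 91, 12)


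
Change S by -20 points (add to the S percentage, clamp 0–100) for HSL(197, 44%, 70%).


Original S = 44%
Adjustment = -20 percentage points
New S = 44 + (-20) = 24
Clamp to [0, 100] → 24
= HSL(197°, 24%, 70%)


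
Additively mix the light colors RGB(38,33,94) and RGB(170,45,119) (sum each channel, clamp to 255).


Additive: each channel = min(255, C₁+C₂)
R: 38+170 = 208 → 208
G: 33+45 = 78 → 78
B: 94+119 = 213 → 213
= RGB(208, 78, 213)


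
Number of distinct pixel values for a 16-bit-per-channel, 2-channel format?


Total bits = 16 bits/channel × 2 channels = 32 bits
Distinct pixel values = 2^32
= 4,294,967,296 pixel values


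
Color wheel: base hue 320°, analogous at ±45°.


Base hue: 320°
Left analog: (320 - 45) mod 360 = 275°
Right analog: (320 + 45) mod 360 = 5°
Analogous hues = 275° and 5°


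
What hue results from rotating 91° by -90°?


New hue = (H + rotation) mod 360
New hue = (91 -90) mod 360
= 1 mod 360
= 1°


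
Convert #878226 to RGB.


87 → 135 (R)
82 → 130 (G)
26 → 38 (B)
= RGB(135, 130, 38)


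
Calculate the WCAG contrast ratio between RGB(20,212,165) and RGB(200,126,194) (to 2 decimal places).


Linearize each sRGB channel c=v/255: c/12.92 if c ≤ 0.04045 else ((c+0.055)/1.055)^2.4
L = 0.2126×R_lin + 0.7152×G_lin + 0.0722×B_lin
Color 1 (20,212,165):
  R=20: 20/255≈0.0784 > 0.04045 → ((0.0784+0.055)/1.055)^2.4 ≈ 0.00700
  G=212: 212/255≈0.8314 > 0.04045 → ((0.8314+0.055)/1.055)^2.4 ≈ 0.65837
  B=165: 165/255≈0.6471 > 0.04045 → ((0.6471+0.055)/1.055)^2.4 ≈ 0.37626
  L1 = 0.2126×0.00700 + 0.7152×0.65837 + 0.0722×0.37626 ≈ 0.49952
Color 2 (200,126,194):
  R=200: 200/255≈0.7843 > 0.04045 → ((0.7843+0.055)/1.055)^2.4 ≈ 0.57758
  G=126: 126/255≈0.4941 > 0.04045 → ((0.4941+0.055)/1.055)^2.4 ≈ 0.20864
  B=194: 194/255≈0.7608 > 0.04045 → ((0.7608+0.055)/1.055)^2.4 ≈ 0.53948
  L2 = 0.2126×0.57758 + 0.7152×0.20864 + 0.0722×0.53948 ≈ 0.31096
Lighter = 0.49952, Darker = 0.31096
Ratio = (L_lighter + 0.05) / (L_darker + 0.05)
Ratio = (0.49952 + 0.05) / (0.31096 + 0.05) = 0.54952 / 0.36096 ≈ 1.5224
Ratio ≈ 1.52:1


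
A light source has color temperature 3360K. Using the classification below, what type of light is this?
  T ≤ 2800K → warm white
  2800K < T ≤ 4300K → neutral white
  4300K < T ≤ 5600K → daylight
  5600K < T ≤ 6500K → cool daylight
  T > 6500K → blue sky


Temperature: 3360K
2800K < 3360K ≤ 4300K → neutral white
Classification: neutral white


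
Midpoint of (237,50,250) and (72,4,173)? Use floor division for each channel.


Midpoint: each channel = ⌊(C₁+C₂)/2⌋
R: ⌊(237+72)/2⌋ = 154
G: ⌊(50+4)/2⌋ = 27
B: ⌊(250+173)/2⌋ = 211
= RGB(154, 27, 211)


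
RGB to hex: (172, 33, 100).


R = 172 → AC (hex)
G = 33 → 21 (hex)
B = 100 → 64 (hex)
Hex = #AC2164


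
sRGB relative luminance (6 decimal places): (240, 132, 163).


Linearize each channel (sRGB transfer function): c = v/255; c_lin = c/12.92 if c ≤ 0.04045, else ((c+0.055)/1.055)^2.4
  R: 240/255 ≈ 0.941176 > 0.04045 → ((0.941176+0.055)/1.055)^2.4 ≈ 0.871367
  G: 132/255 ≈ 0.517647 > 0.04045 → ((0.517647+0.055)/1.055)^2.4 ≈ 0.230740
  B: 163/255 ≈ 0.639216 > 0.04045 → ((0.639216+0.055)/1.055)^2.4 ≈ 0.366253
R_lin = 0.871367, G_lin = 0.230740, B_lin = 0.366253
L = 0.2126×R + 0.7152×G + 0.0722×B
L = 0.2126×0.871367 + 0.7152×0.230740 + 0.0722×0.366253
L ≈ 0.376721


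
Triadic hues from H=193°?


Triadic: equally spaced at 120° intervals
H1 = 193°
H2 = (193 + 120) mod 360 = 313°
H3 = (193 + 240) mod 360 = 73°
Triadic = 193°, 313°, 73°


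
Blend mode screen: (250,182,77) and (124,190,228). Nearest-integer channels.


Screen: C = 255 - (255-A)×(255-B)/255, rounded to nearest integer
R: 255 - (255-250)×(255-124)/255 = 255 - 655/255 ≈ 255 - 2.569 = 252.431 → 252
G: 255 - (255-182)×(255-190)/255 = 255 - 4745/255 ≈ 255 - 18.608 = 236.392 → 236
B: 255 - (255-77)×(255-228)/255 = 255 - 4806/255 ≈ 255 - 18.847 = 236.153 → 236
= RGB(252, 236, 236)


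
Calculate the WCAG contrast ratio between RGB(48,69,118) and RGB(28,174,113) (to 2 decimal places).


Linearize each sRGB channel c=v/255: c/12.92 if c ≤ 0.04045 else ((c+0.055)/1.055)^2.4
L = 0.2126×R_lin + 0.7152×G_lin + 0.0722×B_lin
Color 1 (48,69,118):
  R=48: 48/255≈0.1882 > 0.04045 → ((0.1882+0.055)/1.055)^2.4 ≈ 0.02956
  G=69: 69/255≈0.2706 > 0.04045 → ((0.2706+0.055)/1.055)^2.4 ≈ 0.05951
  B=118: 118/255≈0.4627 > 0.04045 → ((0.4627+0.055)/1.055)^2.4 ≈ 0.18116
  L1 = 0.2126×0.02956 + 0.7152×0.05951 + 0.0722×0.18116 ≈ 0.06193
Color 2 (28,174,113):
  R=28: 28/255≈0.1098 > 0.04045 → ((0.1098+0.055)/1.055)^2.4 ≈ 0.01161
  G=174: 174/255≈0.6824 > 0.04045 → ((0.6824+0.055)/1.055)^2.4 ≈ 0.42327
  B=113: 113/255≈0.4431 > 0.04045 → ((0.4431+0.055)/1.055)^2.4 ≈ 0.16513
  L2 = 0.2126×0.01161 + 0.7152×0.42327 + 0.0722×0.16513 ≈ 0.31711
Lighter = 0.31711, Darker = 0.06193
Ratio = (L_lighter + 0.05) / (L_darker + 0.05)
Ratio = (0.31711 + 0.05) / (0.06193 + 0.05) = 0.36711 / 0.11193 ≈ 3.2799
Ratio ≈ 3.28:1


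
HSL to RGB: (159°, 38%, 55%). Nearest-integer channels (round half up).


H=159°, S=0.38, L=0.55
C = (1-|2L-1|)×S = (1-|0.10|)×0.38 = 0.342
H' = H/60 = 159/60 ≈ 2.6500; X = C×(1-|H' mod 2 - 1|) = 0.2223
m = L - C/2 = 0.55 - 0.171 = 0.379
Sector ⌊H'⌋ = 2 → (R',G',B') = (0.0, 0.342, 0.2223)
RGB = ((R'+m)×255, (G'+m)×255, (B'+m)×255) = (96.645, 183.855, 153.3315)
Round half up → RGB(97, 184, 153)


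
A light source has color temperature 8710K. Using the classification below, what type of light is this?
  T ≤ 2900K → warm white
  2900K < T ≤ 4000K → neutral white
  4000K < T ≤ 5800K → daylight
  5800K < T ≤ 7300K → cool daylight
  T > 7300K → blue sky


Temperature: 8710K
8710K > 7300K → blue sky
Classification: blue sky


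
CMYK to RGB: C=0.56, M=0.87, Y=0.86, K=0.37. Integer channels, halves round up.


R = 255 × (1-C) × (1-K) = 255 × 0.44 × 0.63 = 70.686 → 71
G = 255 × (1-M) × (1-K) = 255 × 0.13 × 0.63 = 20.8845 → 21
B = 255 × (1-Y) × (1-K) = 255 × 0.14 × 0.63 = 22.491 → 22
= RGB(71, 21, 22)


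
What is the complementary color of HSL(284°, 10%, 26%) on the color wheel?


Complement = opposite side of color wheel = hue + 180°
H' = (284 + 180) mod 360 = 104°
S and L unchanged.
= HSL(104°, 10%, 26%)


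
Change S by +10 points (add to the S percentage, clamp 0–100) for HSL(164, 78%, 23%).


Original S = 78%
Adjustment = +10 percentage points
New S = 78 + (10) = 88
Clamp to [0, 100] → 88
= HSL(164°, 88%, 23%)


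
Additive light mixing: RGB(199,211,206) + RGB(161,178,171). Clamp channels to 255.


Additive: each channel = min(255, C₁+C₂)
R: 199+161 = 360 → 255
G: 211+178 = 389 → 255
B: 206+171 = 377 → 255
= RGB(255, 255, 255)


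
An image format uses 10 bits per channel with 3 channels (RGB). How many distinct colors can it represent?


Total bits = 10 bits/channel × 3 channels = 30 bits
Distinct colors = 2^30
= 1,073,741,824 colors


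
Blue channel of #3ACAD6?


Color: #3ACAD6
R = 3A = 58
G = CA = 202
B = D6 = 214
Blue = 214


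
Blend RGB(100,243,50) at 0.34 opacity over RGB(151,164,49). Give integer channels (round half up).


C = α×F + (1-α)×B, with 1-α = 0.66
R: 0.34×100 + 0.66×151 = 34.00 + 99.66 = 133.66 → 134
G: 0.34×243 + 0.66×164 = 82.62 + 108.24 = 190.86 → 191
B: 0.34×50 + 0.66×49 = 17.00 + 32.34 = 49.34 → 49
= RGB(134, 191, 49)


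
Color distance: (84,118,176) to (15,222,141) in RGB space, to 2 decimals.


d = √[(R₁-R₂)² + (G₁-G₂)² + (B₁-B₂)²]
d = √[(84-15)² + (118-222)² + (176-141)²]
d = √[4761 + 10816 + 1225]
d = √16802
d ≈ 129.62


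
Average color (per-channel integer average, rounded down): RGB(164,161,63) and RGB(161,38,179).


Midpoint: each channel = ⌊(C₁+C₂)/2⌋
R: ⌊(164+161)/2⌋ = 162
G: ⌊(161+38)/2⌋ = 99
B: ⌊(63+179)/2⌋ = 121
= RGB(162, 99, 121)


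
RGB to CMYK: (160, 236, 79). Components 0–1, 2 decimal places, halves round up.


R'=160/255≈0.6275, G'=236/255≈0.9255, B'=79/255≈0.3098
K = 1 - max(R',G',B') = 1 - 236/255 = 19/255 = 0.07450… → 0.07
(1-R'-K)/(1-K) simplifies to (max-R)/max with max = 236:
C = (236-160)/236 = 76/236 = 0.32203… → 0.32
M = (236-236)/236 = 0/236 = 0 → 0.00
Y = (236-79)/236 = 157/236 = 0.66525… → 0.67
= CMYK(0.32, 0.00, 0.67, 0.07)


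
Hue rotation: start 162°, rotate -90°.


New hue = (H + rotation) mod 360
New hue = (162 -90) mod 360
= 72 mod 360
= 72°


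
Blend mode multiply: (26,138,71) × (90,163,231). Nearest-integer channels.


Multiply: C = A×B/255, rounded to nearest integer
R: 26×90/255 = 2340/255 ≈ 9.176 → 9
G: 138×163/255 = 22494/255 ≈ 88.212 → 88
B: 71×231/255 = 16401/255 ≈ 64.318 → 64
= RGB(9, 88, 64)


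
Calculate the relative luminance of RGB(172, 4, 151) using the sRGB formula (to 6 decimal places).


Linearize each channel (sRGB transfer function): c = v/255; c_lin = c/12.92 if c ≤ 0.04045, else ((c+0.055)/1.055)^2.4
  R: 172/255 ≈ 0.674510 > 0.04045 → ((0.674510+0.055)/1.055)^2.4 ≈ 0.412543
  G: 4/255 ≈ 0.015686 ≤ 0.04045 → 0.015686/12.92 ≈ 0.001214
  B: 151/255 ≈ 0.592157 > 0.04045 → ((0.592157+0.055)/1.055)^2.4 ≈ 0.309469
R_lin = 0.412543, G_lin = 0.001214, B_lin = 0.309469
L = 0.2126×R + 0.7152×G + 0.0722×B
L = 0.2126×0.412543 + 0.7152×0.001214 + 0.0722×0.309469
L ≈ 0.110919


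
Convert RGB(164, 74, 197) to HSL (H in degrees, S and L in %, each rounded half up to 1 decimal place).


Normalize: R'=164/255≈0.6431, G'=74/255≈0.2902, B'=197/255≈0.7725
Max=197/255, Min=74/255, Δ=Max-Min=123/255
L = (Max+Min)/2 = (197+74)/510 = 271/510 = 0.53137… → L = 53.1%
L > 0.5 → S = Δ/(2-Max-Min) = 123/(510-197-74) = 123/239 = 0.51464… → S = 51.5%
(the 1/255 factors cancel in S and H, so raw channel differences can be used)
Max is B' → H = 60 × ((R-G)/Δ + 4) = 60 × ((164-74)/123 + 4)
  90/123 + 4 = 0.7317… + 4 = 4.7317…
  H = 60 × 4.7317… = 283.902…° → H = 283.9°
= HSL(283.9°, 51.5%, 53.1%)


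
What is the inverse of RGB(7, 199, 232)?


Invert: (255-R, 255-G, 255-B)
R: 255-7 = 248
G: 255-199 = 56
B: 255-232 = 23
= RGB(248, 56, 23)


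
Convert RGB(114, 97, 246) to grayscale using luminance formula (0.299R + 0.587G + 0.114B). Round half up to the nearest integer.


Gray = 0.299×R + 0.587×G + 0.114×B
Gray = 0.299×114 + 0.587×97 + 0.114×246
Gray = 34.086 + 56.939 + 28.044
Gray = 119.069 → round half up → 119
Gray = 119


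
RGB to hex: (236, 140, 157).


R = 236 → EC (hex)
G = 140 → 8C (hex)
B = 157 → 9D (hex)
Hex = #EC8C9D


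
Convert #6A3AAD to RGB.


6A → 106 (R)
3A → 58 (G)
AD → 173 (B)
= RGB(106, 58, 173)


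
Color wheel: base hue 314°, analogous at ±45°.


Base hue: 314°
Left analog: (314 - 45) mod 360 = 269°
Right analog: (314 + 45) mod 360 = 359°
Analogous hues = 269° and 359°


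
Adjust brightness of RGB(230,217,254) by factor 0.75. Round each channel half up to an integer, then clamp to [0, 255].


Multiply each channel by 0.75, round half up, clamp to [0, 255]
R: 230×0.75 = 172.5 → round → 173
G: 217×0.75 = 162.75 → round → 163
B: 254×0.75 = 190.5 → round → 191
= RGB(173, 163, 191)


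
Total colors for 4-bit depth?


Colors = 2^bits = 2^4
= 16 colors


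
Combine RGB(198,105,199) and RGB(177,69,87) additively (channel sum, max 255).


Additive: each channel = min(255, C₁+C₂)
R: 198+177 = 375 → 255
G: 105+69 = 174 → 174
B: 199+87 = 286 → 255
= RGB(255, 174, 255)


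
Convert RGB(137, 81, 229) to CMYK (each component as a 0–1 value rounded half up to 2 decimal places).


R'=137/255≈0.5373, G'=81/255≈0.3176, B'=229/255≈0.8980
K = 1 - max(R',G',B') = 1 - 229/255 = 26/255 = 0.10196… → 0.10
(1-R'-K)/(1-K) simplifies to (max-R)/max with max = 229:
C = (229-137)/229 = 92/229 = 0.40174… → 0.40
M = (229-81)/229 = 148/229 = 0.64628… → 0.65
Y = (229-229)/229 = 0/229 = 0 → 0.00
= CMYK(0.40, 0.65, 0.00, 0.10)


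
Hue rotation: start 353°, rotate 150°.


New hue = (H + rotation) mod 360
New hue = (353 + 150) mod 360
= 503 mod 360
= 143°


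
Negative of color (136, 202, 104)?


Invert: (255-R, 255-G, 255-B)
R: 255-136 = 119
G: 255-202 = 53
B: 255-104 = 151
= RGB(119, 53, 151)


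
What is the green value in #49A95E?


Color: #49A95E
R = 49 = 73
G = A9 = 169
B = 5E = 94
Green = 169


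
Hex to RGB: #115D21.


11 → 17 (R)
5D → 93 (G)
21 → 33 (B)
= RGB(17, 93, 33)


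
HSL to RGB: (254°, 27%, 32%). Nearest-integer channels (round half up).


H=254°, S=0.27, L=0.32
C = (1-|2L-1|)×S = (1-|-0.36|)×0.27 = 0.1728
H' = H/60 = 254/60 ≈ 4.2333; X = C×(1-|H' mod 2 - 1|) = 0.04032
m = L - C/2 = 0.32 - 0.0864 = 0.2336
Sector ⌊H'⌋ = 4 → (R',G',B') = (0.04032, 0.0, 0.1728)
RGB = ((R'+m)×255, (G'+m)×255, (B'+m)×255) = (69.8496, 59.568, 103.632)
Round half up → RGB(70, 60, 104)


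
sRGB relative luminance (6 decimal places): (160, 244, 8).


Linearize each channel (sRGB transfer function): c = v/255; c_lin = c/12.92 if c ≤ 0.04045, else ((c+0.055)/1.055)^2.4
  R: 160/255 ≈ 0.627451 > 0.04045 → ((0.627451+0.055)/1.055)^2.4 ≈ 0.351533
  G: 244/255 ≈ 0.956863 > 0.04045 → ((0.956863+0.055)/1.055)^2.4 ≈ 0.904661
  B: 8/255 ≈ 0.031373 ≤ 0.04045 → 0.031373/12.92 ≈ 0.002428
R_lin = 0.351533, G_lin = 0.904661, B_lin = 0.002428
L = 0.2126×R + 0.7152×G + 0.0722×B
L = 0.2126×0.351533 + 0.7152×0.904661 + 0.0722×0.002428
L ≈ 0.721925


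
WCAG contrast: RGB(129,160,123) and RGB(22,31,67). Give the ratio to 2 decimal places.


Linearize each sRGB channel c=v/255: c/12.92 if c ≤ 0.04045 else ((c+0.055)/1.055)^2.4
L = 0.2126×R_lin + 0.7152×G_lin + 0.0722×B_lin
Color 1 (129,160,123):
  R=129: 129/255≈0.5059 > 0.04045 → ((0.5059+0.055)/1.055)^2.4 ≈ 0.21953
  G=160: 160/255≈0.6275 > 0.04045 → ((0.6275+0.055)/1.055)^2.4 ≈ 0.35153
  B=123: 123/255≈0.4824 > 0.04045 → ((0.4824+0.055)/1.055)^2.4 ≈ 0.19807
  L1 = 0.2126×0.21953 + 0.7152×0.35153 + 0.0722×0.19807 ≈ 0.31239
Color 2 (22,31,67):
  R=22: 22/255≈0.0863 > 0.04045 → ((0.0863+0.055)/1.055)^2.4 ≈ 0.00802
  G=31: 31/255≈0.1216 > 0.04045 → ((0.1216+0.055)/1.055)^2.4 ≈ 0.01370
  B=67: 67/255≈0.2627 > 0.04045 → ((0.2627+0.055)/1.055)^2.4 ≈ 0.05613
  L2 = 0.2126×0.00802 + 0.7152×0.01370 + 0.0722×0.05613 ≈ 0.01556
Lighter = 0.31239, Darker = 0.01556
Ratio = (L_lighter + 0.05) / (L_darker + 0.05)
Ratio = (0.31239 + 0.05) / (0.01556 + 0.05) = 0.36239 / 0.06556 ≈ 5.5278
Ratio ≈ 5.53:1


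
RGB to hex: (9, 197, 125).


R = 9 → 09 (hex)
G = 197 → C5 (hex)
B = 125 → 7D (hex)
Hex = #09C57D


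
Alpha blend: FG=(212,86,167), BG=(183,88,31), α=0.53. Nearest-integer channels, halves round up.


C = α×F + (1-α)×B, with 1-α = 0.47
R: 0.53×212 + 0.47×183 = 112.36 + 86.01 = 198.37 → 198
G: 0.53×86 + 0.47×88 = 45.58 + 41.36 = 86.94 → 87
B: 0.53×167 + 0.47×31 = 88.51 + 14.57 = 103.08 → 103
= RGB(198, 87, 103)


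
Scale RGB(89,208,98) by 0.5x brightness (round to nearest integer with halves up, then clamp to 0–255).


Multiply each channel by 0.5, round half up, clamp to [0, 255]
R: 89×0.5 = 44.5 → round → 45
G: 208×0.5 = 104
B: 98×0.5 = 49
= RGB(45, 104, 49)


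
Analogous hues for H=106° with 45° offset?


Base hue: 106°
Left analog: (106 - 45) mod 360 = 61°
Right analog: (106 + 45) mod 360 = 151°
Analogous hues = 61° and 151°


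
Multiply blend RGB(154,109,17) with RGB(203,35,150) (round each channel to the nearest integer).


Multiply: C = A×B/255, rounded to nearest integer
R: 154×203/255 = 31262/255 ≈ 122.596 → 123
G: 109×35/255 = 3815/255 ≈ 14.961 → 15
B: 17×150/255 = 2550/255 ≈ 10.000 → 10
= RGB(123, 15, 10)


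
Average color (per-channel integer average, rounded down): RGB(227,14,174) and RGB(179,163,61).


Midpoint: each channel = ⌊(C₁+C₂)/2⌋
R: ⌊(227+179)/2⌋ = 203
G: ⌊(14+163)/2⌋ = 88
B: ⌊(174+61)/2⌋ = 117
= RGB(203, 88, 117)


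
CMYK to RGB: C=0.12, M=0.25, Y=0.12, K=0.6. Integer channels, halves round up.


R = 255 × (1-C) × (1-K) = 255 × 0.88 × 0.40 = 89.76 → 90
G = 255 × (1-M) × (1-K) = 255 × 0.75 × 0.40 = 76.5 → 77
B = 255 × (1-Y) × (1-K) = 255 × 0.88 × 0.40 = 89.76 → 90
= RGB(90, 77, 90)


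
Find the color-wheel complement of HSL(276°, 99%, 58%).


Complement = opposite side of color wheel = hue + 180°
H' = (276 + 180) mod 360 = 96°
S and L unchanged.
= HSL(96°, 99%, 58%)


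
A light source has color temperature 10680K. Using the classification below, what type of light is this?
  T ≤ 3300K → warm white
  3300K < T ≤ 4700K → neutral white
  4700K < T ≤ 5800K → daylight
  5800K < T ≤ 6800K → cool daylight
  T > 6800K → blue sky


Temperature: 10680K
10680K > 6800K → blue sky
Classification: blue sky


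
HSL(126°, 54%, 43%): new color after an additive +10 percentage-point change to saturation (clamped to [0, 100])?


Original S = 54%
Adjustment = +10 percentage points
New S = 54 + (10) = 64
Clamp to [0, 100] → 64
= HSL(126°, 64%, 43%)


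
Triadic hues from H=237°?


Triadic: equally spaced at 120° intervals
H1 = 237°
H2 = (237 + 120) mod 360 = 357°
H3 = (237 + 240) mod 360 = 117°
Triadic = 237°, 357°, 117°


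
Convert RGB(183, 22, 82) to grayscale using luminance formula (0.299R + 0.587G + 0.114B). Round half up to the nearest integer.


Gray = 0.299×R + 0.587×G + 0.114×B
Gray = 0.299×183 + 0.587×22 + 0.114×82
Gray = 54.717 + 12.914 + 9.348
Gray = 76.979 → round half up → 77
Gray = 77


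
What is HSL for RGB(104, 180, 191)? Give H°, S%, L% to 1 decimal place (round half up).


Normalize: R'=104/255≈0.4078, G'=180/255≈0.7059, B'=191/255≈0.7490
Max=191/255, Min=104/255, Δ=Max-Min=87/255
L = (Max+Min)/2 = (191+104)/510 = 295/510 = 0.57843… → L = 57.8%
L > 0.5 → S = Δ/(2-Max-Min) = 87/(510-191-104) = 87/215 = 0.40465… → S = 40.5%
(the 1/255 factors cancel in S and H, so raw channel differences can be used)
Max is B' → H = 60 × ((R-G)/Δ + 4) = 60 × ((104-180)/87 + 4)
  -76/87 + 4 = -0.8735… + 4 = 3.1264…
  H = 60 × 3.1264… = 187.586…° → H = 187.6°
= HSL(187.6°, 40.5%, 57.8%)


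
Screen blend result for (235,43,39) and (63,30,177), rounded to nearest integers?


Screen: C = 255 - (255-A)×(255-B)/255, rounded to nearest integer
R: 255 - (255-235)×(255-63)/255 = 255 - 3840/255 ≈ 255 - 15.059 = 239.941 → 240
G: 255 - (255-43)×(255-30)/255 = 255 - 47700/255 ≈ 255 - 187.059 = 67.941 → 68
B: 255 - (255-39)×(255-177)/255 = 255 - 16848/255 ≈ 255 - 66.071 = 188.929 → 189
= RGB(240, 68, 189)


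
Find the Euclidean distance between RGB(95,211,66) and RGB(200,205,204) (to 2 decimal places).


d = √[(R₁-R₂)² + (G₁-G₂)² + (B₁-B₂)²]
d = √[(95-200)² + (211-205)² + (66-204)²]
d = √[11025 + 36 + 19044]
d = √30105
d ≈ 173.51


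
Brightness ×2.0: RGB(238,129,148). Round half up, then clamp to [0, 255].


Multiply each channel by 2.0, round half up, clamp to [0, 255]
R: 238×2.0 = 476 → clamp → 255
G: 129×2.0 = 258 → clamp → 255
B: 148×2.0 = 296 → clamp → 255
= RGB(255, 255, 255)


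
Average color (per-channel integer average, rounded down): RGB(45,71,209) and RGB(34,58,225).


Midpoint: each channel = ⌊(C₁+C₂)/2⌋
R: ⌊(45+34)/2⌋ = 39
G: ⌊(71+58)/2⌋ = 64
B: ⌊(209+225)/2⌋ = 217
= RGB(39, 64, 217)


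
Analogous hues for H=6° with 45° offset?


Base hue: 6°
Left analog: (6 - 45) mod 360 = 321°
Right analog: (6 + 45) mod 360 = 51°
Analogous hues = 321° and 51°


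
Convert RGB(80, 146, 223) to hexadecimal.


R = 80 → 50 (hex)
G = 146 → 92 (hex)
B = 223 → DF (hex)
Hex = #5092DF


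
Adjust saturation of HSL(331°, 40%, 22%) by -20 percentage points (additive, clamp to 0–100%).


Original S = 40%
Adjustment = -20 percentage points
New S = 40 + (-20) = 20
Clamp to [0, 100] → 20
= HSL(331°, 20%, 22%)


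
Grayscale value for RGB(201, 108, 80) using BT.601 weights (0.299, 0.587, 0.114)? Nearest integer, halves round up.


Gray = 0.299×R + 0.587×G + 0.114×B
Gray = 0.299×201 + 0.587×108 + 0.114×80
Gray = 60.099 + 63.396 + 9.120
Gray = 132.615 → round half up → 133
Gray = 133


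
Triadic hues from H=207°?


Triadic: equally spaced at 120° intervals
H1 = 207°
H2 = (207 + 120) mod 360 = 327°
H3 = (207 + 240) mod 360 = 87°
Triadic = 207°, 327°, 87°


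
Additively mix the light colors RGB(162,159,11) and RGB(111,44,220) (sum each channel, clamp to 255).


Additive: each channel = min(255, C₁+C₂)
R: 162+111 = 273 → 255
G: 159+44 = 203 → 203
B: 11+220 = 231 → 231
= RGB(255, 203, 231)


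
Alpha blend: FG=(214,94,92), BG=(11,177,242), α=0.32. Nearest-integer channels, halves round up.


C = α×F + (1-α)×B, with 1-α = 0.68
R: 0.32×214 + 0.68×11 = 68.48 + 7.48 = 75.96 → 76
G: 0.32×94 + 0.68×177 = 30.08 + 120.36 = 150.44 → 150
B: 0.32×92 + 0.68×242 = 29.44 + 164.56 = 194.00 → 194
= RGB(76, 150, 194)


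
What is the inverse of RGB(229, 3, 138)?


Invert: (255-R, 255-G, 255-B)
R: 255-229 = 26
G: 255-3 = 252
B: 255-138 = 117
= RGB(26, 252, 117)


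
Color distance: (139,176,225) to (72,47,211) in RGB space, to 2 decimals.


d = √[(R₁-R₂)² + (G₁-G₂)² + (B₁-B₂)²]
d = √[(139-72)² + (176-47)² + (225-211)²]
d = √[4489 + 16641 + 196]
d = √21326
d ≈ 146.03


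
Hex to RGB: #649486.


64 → 100 (R)
94 → 148 (G)
86 → 134 (B)
= RGB(100, 148, 134)


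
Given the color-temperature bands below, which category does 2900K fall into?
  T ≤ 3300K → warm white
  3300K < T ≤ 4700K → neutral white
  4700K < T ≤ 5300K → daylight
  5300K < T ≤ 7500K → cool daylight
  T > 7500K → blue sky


Temperature: 2900K
2900K ≤ 3300K → warm white
Classification: warm white


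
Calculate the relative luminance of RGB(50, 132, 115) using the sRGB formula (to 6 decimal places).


Linearize each channel (sRGB transfer function): c = v/255; c_lin = c/12.92 if c ≤ 0.04045, else ((c+0.055)/1.055)^2.4
  R: 50/255 ≈ 0.196078 > 0.04045 → ((0.196078+0.055)/1.055)^2.4 ≈ 0.031896
  G: 132/255 ≈ 0.517647 > 0.04045 → ((0.517647+0.055)/1.055)^2.4 ≈ 0.230740
  B: 115/255 ≈ 0.450980 > 0.04045 → ((0.450980+0.055)/1.055)^2.4 ≈ 0.171441
R_lin = 0.031896, G_lin = 0.230740, B_lin = 0.171441
L = 0.2126×R + 0.7152×G + 0.0722×B
L = 0.2126×0.031896 + 0.7152×0.230740 + 0.0722×0.171441
L ≈ 0.184184


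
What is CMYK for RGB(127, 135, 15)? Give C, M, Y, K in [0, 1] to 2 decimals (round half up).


R'=127/255≈0.4980, G'=135/255≈0.5294, B'=15/255≈0.0588
K = 1 - max(R',G',B') = 1 - 135/255 = 120/255 = 0.47058… → 0.47
(1-R'-K)/(1-K) simplifies to (max-R)/max with max = 135:
C = (135-127)/135 = 8/135 = 0.05925… → 0.06
M = (135-135)/135 = 0/135 = 0 → 0.00
Y = (135-15)/135 = 120/135 = 0.88888… → 0.89
= CMYK(0.06, 0.00, 0.89, 0.47)


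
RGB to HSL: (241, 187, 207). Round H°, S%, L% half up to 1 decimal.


Normalize: R'=241/255≈0.9451, G'=187/255≈0.7333, B'=207/255≈0.8118
Max=241/255, Min=187/255, Δ=Max-Min=54/255
L = (Max+Min)/2 = (241+187)/510 = 428/510 = 0.83921… → L = 83.9%
L > 0.5 → S = Δ/(2-Max-Min) = 54/(510-241-187) = 54/82 = 0.65853… → S = 65.9%
(the 1/255 factors cancel in S and H, so raw channel differences can be used)
Max is R' → H = 60 × (((G-B)/Δ) mod 6) = 60 × (((187-207)/54) mod 6)
  (-20)/54 = -0.3703…; negative, so add 6 → 5.6296…
  H = 60 × 5.6296… = 337.777…° → H = 337.8°
= HSL(337.8°, 65.9%, 83.9%)


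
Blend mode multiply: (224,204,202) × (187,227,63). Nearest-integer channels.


Multiply: C = A×B/255, rounded to nearest integer
R: 224×187/255 = 41888/255 ≈ 164.267 → 164
G: 204×227/255 = 46308/255 ≈ 181.600 → 182
B: 202×63/255 = 12726/255 ≈ 49.906 → 50
= RGB(164, 182, 50)


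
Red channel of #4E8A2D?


Color: #4E8A2D
R = 4E = 78
G = 8A = 138
B = 2D = 45
Red = 78


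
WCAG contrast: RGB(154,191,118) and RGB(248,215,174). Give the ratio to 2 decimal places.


Linearize each sRGB channel c=v/255: c/12.92 if c ≤ 0.04045 else ((c+0.055)/1.055)^2.4
L = 0.2126×R_lin + 0.7152×G_lin + 0.0722×B_lin
Color 1 (154,191,118):
  R=154: 154/255≈0.6039 > 0.04045 → ((0.6039+0.055)/1.055)^2.4 ≈ 0.32314
  G=191: 191/255≈0.7490 > 0.04045 → ((0.7490+0.055)/1.055)^2.4 ≈ 0.52100
  B=118: 118/255≈0.4627 > 0.04045 → ((0.4627+0.055)/1.055)^2.4 ≈ 0.18116
  L1 = 0.2126×0.32314 + 0.7152×0.52100 + 0.0722×0.18116 ≈ 0.45440
Color 2 (248,215,174):
  R=248: 248/255≈0.9725 > 0.04045 → ((0.9725+0.055)/1.055)^2.4 ≈ 0.93869
  G=215: 215/255≈0.8431 > 0.04045 → ((0.8431+0.055)/1.055)^2.4 ≈ 0.67954
  B=174: 174/255≈0.6824 > 0.04045 → ((0.6824+0.055)/1.055)^2.4 ≈ 0.42327
  L2 = 0.2126×0.93869 + 0.7152×0.67954 + 0.0722×0.42327 ≈ 0.71613
Lighter = 0.71613, Darker = 0.45440
Ratio = (L_lighter + 0.05) / (L_darker + 0.05)
Ratio = (0.71613 + 0.05) / (0.45440 + 0.05) = 0.76613 / 0.50440 ≈ 1.5189
Ratio ≈ 1.52:1


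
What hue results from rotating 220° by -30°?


New hue = (H + rotation) mod 360
New hue = (220 -30) mod 360
= 190 mod 360
= 190°


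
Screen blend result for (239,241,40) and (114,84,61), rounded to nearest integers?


Screen: C = 255 - (255-A)×(255-B)/255, rounded to nearest integer
R: 255 - (255-239)×(255-114)/255 = 255 - 2256/255 ≈ 255 - 8.847 = 246.153 → 246
G: 255 - (255-241)×(255-84)/255 = 255 - 2394/255 ≈ 255 - 9.388 = 245.612 → 246
B: 255 - (255-40)×(255-61)/255 = 255 - 41710/255 ≈ 255 - 163.569 = 91.431 → 91
= RGB(246, 246, 91)


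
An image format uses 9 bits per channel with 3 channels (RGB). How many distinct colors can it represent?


Total bits = 9 bits/channel × 3 channels = 27 bits
Distinct colors = 2^27
= 134,217,728 colors


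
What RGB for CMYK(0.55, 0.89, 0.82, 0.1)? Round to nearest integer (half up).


R = 255 × (1-C) × (1-K) = 255 × 0.45 × 0.90 = 103.275 → 103
G = 255 × (1-M) × (1-K) = 255 × 0.11 × 0.90 = 25.245 → 25
B = 255 × (1-Y) × (1-K) = 255 × 0.18 × 0.90 = 41.31 → 41
= RGB(103, 25, 41)


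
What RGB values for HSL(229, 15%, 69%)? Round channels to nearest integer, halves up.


H=229°, S=0.15, L=0.69
C = (1-|2L-1|)×S = (1-|0.38|)×0.15 = 0.093
H' = H/60 = 229/60 ≈ 3.8167; X = C×(1-|H' mod 2 - 1|) = 0.01705
m = L - C/2 = 0.69 - 0.0465 = 0.6435
Sector ⌊H'⌋ = 3 → (R',G',B') = (0.0, 0.01705, 0.093)
RGB = ((R'+m)×255, (G'+m)×255, (B'+m)×255) = (164.0925, 168.44025, 187.8075)
Round half up → RGB(164, 168, 188)


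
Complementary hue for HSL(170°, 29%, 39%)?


Complement = opposite side of color wheel = hue + 180°
H' = (170 + 180) mod 360 = 350°
S and L unchanged.
= HSL(350°, 29%, 39%)


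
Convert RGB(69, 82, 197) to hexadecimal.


R = 69 → 45 (hex)
G = 82 → 52 (hex)
B = 197 → C5 (hex)
Hex = #4552C5


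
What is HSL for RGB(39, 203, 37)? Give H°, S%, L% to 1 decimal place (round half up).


Normalize: R'=39/255≈0.1529, G'=203/255≈0.7961, B'=37/255≈0.1451
Max=203/255, Min=37/255, Δ=Max-Min=166/255
L = (Max+Min)/2 = (203+37)/510 = 240/510 = 0.47058… → L = 47.1%
L ≤ 0.5 → S = Δ/(Max+Min) = 166/(203+37) = 166/240 = 0.69166… → S = 69.2%
(the 1/255 factors cancel in S and H, so raw channel differences can be used)
Max is G' → H = 60 × ((B-R)/Δ + 2) = 60 × ((37-39)/166 + 2)
  -2/166 + 2 = -0.0120… + 2 = 1.9879…
  H = 60 × 1.9879… = 119.277…° → H = 119.3°
= HSL(119.3°, 69.2%, 47.1%)


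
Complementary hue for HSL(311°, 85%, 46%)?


Complement = opposite side of color wheel = hue + 180°
H' = (311 + 180) mod 360 = 131°
S and L unchanged.
= HSL(131°, 85%, 46%)


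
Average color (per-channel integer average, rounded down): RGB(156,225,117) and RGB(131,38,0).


Midpoint: each channel = ⌊(C₁+C₂)/2⌋
R: ⌊(156+131)/2⌋ = 143
G: ⌊(225+38)/2⌋ = 131
B: ⌊(117+0)/2⌋ = 58
= RGB(143, 131, 58)


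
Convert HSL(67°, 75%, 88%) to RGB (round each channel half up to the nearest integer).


H=67°, S=0.75, L=0.88
C = (1-|2L-1|)×S = (1-|0.76|)×0.75 = 0.18
H' = H/60 = 67/60 ≈ 1.1167; X = C×(1-|H' mod 2 - 1|) = 0.159
m = L - C/2 = 0.88 - 0.09 = 0.79
Sector ⌊H'⌋ = 1 → (R',G',B') = (0.159, 0.18, 0.0)
RGB = ((R'+m)×255, (G'+m)×255, (B'+m)×255) = (241.995, 247.35, 201.45)
Round half up → RGB(242, 247, 201)


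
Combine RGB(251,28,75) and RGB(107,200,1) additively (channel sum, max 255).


Additive: each channel = min(255, C₁+C₂)
R: 251+107 = 358 → 255
G: 28+200 = 228 → 228
B: 75+1 = 76 → 76
= RGB(255, 228, 76)


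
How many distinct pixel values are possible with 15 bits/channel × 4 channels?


Total bits = 15 bits/channel × 4 channels = 60 bits
Distinct pixel values = 2^60
= 1,152,921,504,606,846,976 pixel values


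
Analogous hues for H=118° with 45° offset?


Base hue: 118°
Left analog: (118 - 45) mod 360 = 73°
Right analog: (118 + 45) mod 360 = 163°
Analogous hues = 73° and 163°


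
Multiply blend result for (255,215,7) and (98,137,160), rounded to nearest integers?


Multiply: C = A×B/255, rounded to nearest integer
R: 255×98/255 = 24990/255 ≈ 98.000 → 98
G: 215×137/255 = 29455/255 ≈ 115.510 → 116
B: 7×160/255 = 1120/255 ≈ 4.392 → 4
= RGB(98, 116, 4)


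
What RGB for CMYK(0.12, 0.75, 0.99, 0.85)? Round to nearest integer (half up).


R = 255 × (1-C) × (1-K) = 255 × 0.88 × 0.15 = 33.66 → 34
G = 255 × (1-M) × (1-K) = 255 × 0.25 × 0.15 = 9.5625 → 10
B = 255 × (1-Y) × (1-K) = 255 × 0.01 × 0.15 = 0.3825 → 0
= RGB(34, 10, 0)


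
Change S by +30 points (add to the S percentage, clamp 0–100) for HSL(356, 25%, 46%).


Original S = 25%
Adjustment = +30 percentage points
New S = 25 + (30) = 55
Clamp to [0, 100] → 55
= HSL(356°, 55%, 46%)


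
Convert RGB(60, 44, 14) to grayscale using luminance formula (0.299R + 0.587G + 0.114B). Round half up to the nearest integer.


Gray = 0.299×R + 0.587×G + 0.114×B
Gray = 0.299×60 + 0.587×44 + 0.114×14
Gray = 17.940 + 25.828 + 1.596
Gray = 45.364 → round half up → 45
Gray = 45


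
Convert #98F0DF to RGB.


98 → 152 (R)
F0 → 240 (G)
DF → 223 (B)
= RGB(152, 240, 223)


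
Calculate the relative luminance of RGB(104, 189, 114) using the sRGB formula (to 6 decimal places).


Linearize each channel (sRGB transfer function): c = v/255; c_lin = c/12.92 if c ≤ 0.04045, else ((c+0.055)/1.055)^2.4
  R: 104/255 ≈ 0.407843 > 0.04045 → ((0.407843+0.055)/1.055)^2.4 ≈ 0.138432
  G: 189/255 ≈ 0.741176 > 0.04045 → ((0.741176+0.055)/1.055)^2.4 ≈ 0.508881
  B: 114/255 ≈ 0.447059 > 0.04045 → ((0.447059+0.055)/1.055)^2.4 ≈ 0.168269
R_lin = 0.138432, G_lin = 0.508881, B_lin = 0.168269
L = 0.2126×R + 0.7152×G + 0.0722×B
L = 0.2126×0.138432 + 0.7152×0.508881 + 0.0722×0.168269
L ≈ 0.405532


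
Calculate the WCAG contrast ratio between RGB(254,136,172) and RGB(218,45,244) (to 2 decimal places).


Linearize each sRGB channel c=v/255: c/12.92 if c ≤ 0.04045 else ((c+0.055)/1.055)^2.4
L = 0.2126×R_lin + 0.7152×G_lin + 0.0722×B_lin
Color 1 (254,136,172):
  R=254: 254/255≈0.9961 > 0.04045 → ((0.9961+0.055)/1.055)^2.4 ≈ 0.99110
  G=136: 136/255≈0.5333 > 0.04045 → ((0.5333+0.055)/1.055)^2.4 ≈ 0.24620
  B=172: 172/255≈0.6745 > 0.04045 → ((0.6745+0.055)/1.055)^2.4 ≈ 0.41254
  L1 = 0.2126×0.99110 + 0.7152×0.24620 + 0.0722×0.41254 ≈ 0.41658
Color 2 (218,45,244):
  R=218: 218/255≈0.8549 > 0.04045 → ((0.8549+0.055)/1.055)^2.4 ≈ 0.70110
  G=45: 45/255≈0.1765 > 0.04045 → ((0.1765+0.055)/1.055)^2.4 ≈ 0.02624
  B=244: 244/255≈0.9569 > 0.04045 → ((0.9569+0.055)/1.055)^2.4 ≈ 0.90466
  L2 = 0.2126×0.70110 + 0.7152×0.02624 + 0.0722×0.90466 ≈ 0.23314
Lighter = 0.41658, Darker = 0.23314
Ratio = (L_lighter + 0.05) / (L_darker + 0.05)
Ratio = (0.41658 + 0.05) / (0.23314 + 0.05) = 0.46658 / 0.28314 ≈ 1.6479
Ratio ≈ 1.65:1
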